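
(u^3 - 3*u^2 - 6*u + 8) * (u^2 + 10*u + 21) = u^5 + 7*u^4 - 15*u^3 - 115*u^2 - 46*u + 168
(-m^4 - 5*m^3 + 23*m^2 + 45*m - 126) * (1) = -m^4 - 5*m^3 + 23*m^2 + 45*m - 126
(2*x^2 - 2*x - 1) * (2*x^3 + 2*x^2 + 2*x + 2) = 4*x^5 - 2*x^3 - 2*x^2 - 6*x - 2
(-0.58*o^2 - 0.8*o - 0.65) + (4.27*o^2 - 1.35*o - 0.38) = 3.69*o^2 - 2.15*o - 1.03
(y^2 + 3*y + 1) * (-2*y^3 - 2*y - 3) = -2*y^5 - 6*y^4 - 4*y^3 - 9*y^2 - 11*y - 3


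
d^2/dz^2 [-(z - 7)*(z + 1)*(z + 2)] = 8 - 6*z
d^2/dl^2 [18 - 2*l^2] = -4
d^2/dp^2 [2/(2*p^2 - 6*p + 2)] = 2*(-p^2 + 3*p + (2*p - 3)^2 - 1)/(p^2 - 3*p + 1)^3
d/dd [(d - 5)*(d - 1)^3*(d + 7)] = 5*d^4 - 4*d^3 - 114*d^2 + 220*d - 107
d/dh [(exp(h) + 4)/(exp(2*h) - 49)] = (-2*(exp(h) + 4)*exp(h) + exp(2*h) - 49)*exp(h)/(exp(2*h) - 49)^2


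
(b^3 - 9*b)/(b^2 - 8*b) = (b^2 - 9)/(b - 8)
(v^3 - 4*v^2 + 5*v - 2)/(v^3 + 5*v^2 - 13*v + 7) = (v - 2)/(v + 7)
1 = 1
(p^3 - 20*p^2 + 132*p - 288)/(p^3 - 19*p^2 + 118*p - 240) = (p - 6)/(p - 5)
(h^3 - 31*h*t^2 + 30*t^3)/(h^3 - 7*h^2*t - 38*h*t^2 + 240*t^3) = (-h + t)/(-h + 8*t)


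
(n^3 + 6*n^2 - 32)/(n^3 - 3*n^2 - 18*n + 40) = (n + 4)/(n - 5)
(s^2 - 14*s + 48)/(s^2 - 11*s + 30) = (s - 8)/(s - 5)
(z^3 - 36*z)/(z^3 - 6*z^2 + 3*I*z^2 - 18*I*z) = (z + 6)/(z + 3*I)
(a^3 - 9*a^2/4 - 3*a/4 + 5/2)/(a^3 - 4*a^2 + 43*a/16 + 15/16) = 4*(a^2 - a - 2)/(4*a^2 - 11*a - 3)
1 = 1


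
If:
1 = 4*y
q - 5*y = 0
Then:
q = 5/4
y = 1/4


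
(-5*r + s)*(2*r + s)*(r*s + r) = -10*r^3*s - 10*r^3 - 3*r^2*s^2 - 3*r^2*s + r*s^3 + r*s^2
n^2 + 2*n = n*(n + 2)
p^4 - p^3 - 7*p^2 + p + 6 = (p - 3)*(p - 1)*(p + 1)*(p + 2)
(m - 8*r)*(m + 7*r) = m^2 - m*r - 56*r^2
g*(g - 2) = g^2 - 2*g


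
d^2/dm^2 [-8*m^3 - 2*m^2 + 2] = -48*m - 4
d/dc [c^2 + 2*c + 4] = 2*c + 2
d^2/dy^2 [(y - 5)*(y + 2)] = 2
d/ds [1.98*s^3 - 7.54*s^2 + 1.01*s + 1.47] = 5.94*s^2 - 15.08*s + 1.01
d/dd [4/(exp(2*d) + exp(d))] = 4*(-2*exp(d) - 1)*exp(-d)/(exp(d) + 1)^2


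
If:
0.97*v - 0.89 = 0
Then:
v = 0.92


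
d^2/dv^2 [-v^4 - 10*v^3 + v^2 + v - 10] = -12*v^2 - 60*v + 2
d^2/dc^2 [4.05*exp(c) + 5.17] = 4.05*exp(c)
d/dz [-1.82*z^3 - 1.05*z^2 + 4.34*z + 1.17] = -5.46*z^2 - 2.1*z + 4.34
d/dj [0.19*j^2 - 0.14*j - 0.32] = 0.38*j - 0.14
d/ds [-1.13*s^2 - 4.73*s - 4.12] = -2.26*s - 4.73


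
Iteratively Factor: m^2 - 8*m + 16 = (m - 4)*(m - 4)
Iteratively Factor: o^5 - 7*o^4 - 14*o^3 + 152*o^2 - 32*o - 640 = (o + 2)*(o^4 - 9*o^3 + 4*o^2 + 144*o - 320) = (o + 2)*(o + 4)*(o^3 - 13*o^2 + 56*o - 80) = (o - 5)*(o + 2)*(o + 4)*(o^2 - 8*o + 16) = (o - 5)*(o - 4)*(o + 2)*(o + 4)*(o - 4)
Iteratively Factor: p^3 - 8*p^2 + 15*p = (p - 3)*(p^2 - 5*p) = (p - 5)*(p - 3)*(p)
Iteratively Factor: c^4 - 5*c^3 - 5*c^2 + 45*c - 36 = (c - 1)*(c^3 - 4*c^2 - 9*c + 36) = (c - 4)*(c - 1)*(c^2 - 9) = (c - 4)*(c - 3)*(c - 1)*(c + 3)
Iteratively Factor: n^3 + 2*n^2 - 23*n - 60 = (n - 5)*(n^2 + 7*n + 12) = (n - 5)*(n + 3)*(n + 4)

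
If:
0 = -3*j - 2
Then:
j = -2/3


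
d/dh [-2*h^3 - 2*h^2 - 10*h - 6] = -6*h^2 - 4*h - 10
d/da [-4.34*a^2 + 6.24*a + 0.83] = 6.24 - 8.68*a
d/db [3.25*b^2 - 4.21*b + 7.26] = 6.5*b - 4.21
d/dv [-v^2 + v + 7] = 1 - 2*v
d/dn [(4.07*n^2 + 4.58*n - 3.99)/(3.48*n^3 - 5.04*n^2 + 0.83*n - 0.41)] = (-14.1636*n^4 - 31.8768*n^3 + 68.1169*n^2 - 43.5566*n + 1.4339)/(12.1104*n^6 - 35.0784*n^5 + 31.1784*n^4 - 11.22*n^3 + 4.8217*n^2 - 0.6806*n + 0.1681)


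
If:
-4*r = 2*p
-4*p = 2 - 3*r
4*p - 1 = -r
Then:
No Solution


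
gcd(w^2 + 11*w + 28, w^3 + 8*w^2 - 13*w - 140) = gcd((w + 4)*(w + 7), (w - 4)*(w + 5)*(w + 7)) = w + 7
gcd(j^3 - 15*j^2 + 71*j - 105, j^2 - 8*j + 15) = j^2 - 8*j + 15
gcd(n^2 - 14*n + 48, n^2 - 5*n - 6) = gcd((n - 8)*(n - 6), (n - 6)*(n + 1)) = n - 6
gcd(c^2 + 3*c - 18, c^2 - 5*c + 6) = c - 3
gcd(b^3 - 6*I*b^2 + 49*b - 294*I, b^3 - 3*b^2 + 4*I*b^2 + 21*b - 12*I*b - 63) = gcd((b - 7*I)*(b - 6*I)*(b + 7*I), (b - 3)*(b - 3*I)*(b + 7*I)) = b + 7*I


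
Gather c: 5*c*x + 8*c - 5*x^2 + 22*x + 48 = c*(5*x + 8) - 5*x^2 + 22*x + 48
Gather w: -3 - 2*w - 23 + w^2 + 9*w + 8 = w^2 + 7*w - 18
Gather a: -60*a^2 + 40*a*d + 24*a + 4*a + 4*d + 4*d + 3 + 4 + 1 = -60*a^2 + a*(40*d + 28) + 8*d + 8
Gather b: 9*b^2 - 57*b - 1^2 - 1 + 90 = 9*b^2 - 57*b + 88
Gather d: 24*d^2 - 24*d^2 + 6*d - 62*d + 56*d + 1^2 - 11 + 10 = 0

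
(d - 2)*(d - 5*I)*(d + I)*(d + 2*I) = d^4 - 2*d^3 - 2*I*d^3 + 13*d^2 + 4*I*d^2 - 26*d + 10*I*d - 20*I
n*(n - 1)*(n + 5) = n^3 + 4*n^2 - 5*n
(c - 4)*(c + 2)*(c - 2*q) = c^3 - 2*c^2*q - 2*c^2 + 4*c*q - 8*c + 16*q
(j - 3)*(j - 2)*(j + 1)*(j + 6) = j^4 + 2*j^3 - 23*j^2 + 12*j + 36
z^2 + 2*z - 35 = (z - 5)*(z + 7)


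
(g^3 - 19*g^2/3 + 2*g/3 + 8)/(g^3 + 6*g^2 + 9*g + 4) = (g^2 - 22*g/3 + 8)/(g^2 + 5*g + 4)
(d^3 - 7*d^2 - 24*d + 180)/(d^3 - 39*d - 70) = (d^2 - 12*d + 36)/(d^2 - 5*d - 14)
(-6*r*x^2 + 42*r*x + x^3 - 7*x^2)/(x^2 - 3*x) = (-6*r*x + 42*r + x^2 - 7*x)/(x - 3)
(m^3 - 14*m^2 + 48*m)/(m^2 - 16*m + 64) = m*(m - 6)/(m - 8)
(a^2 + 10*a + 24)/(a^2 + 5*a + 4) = (a + 6)/(a + 1)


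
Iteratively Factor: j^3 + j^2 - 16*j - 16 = (j + 1)*(j^2 - 16) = (j - 4)*(j + 1)*(j + 4)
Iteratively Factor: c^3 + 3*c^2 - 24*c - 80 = (c - 5)*(c^2 + 8*c + 16) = (c - 5)*(c + 4)*(c + 4)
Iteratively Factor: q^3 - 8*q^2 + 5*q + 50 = (q - 5)*(q^2 - 3*q - 10) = (q - 5)*(q + 2)*(q - 5)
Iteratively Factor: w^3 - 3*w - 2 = (w + 1)*(w^2 - w - 2) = (w - 2)*(w + 1)*(w + 1)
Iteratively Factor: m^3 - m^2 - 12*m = (m + 3)*(m^2 - 4*m) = m*(m + 3)*(m - 4)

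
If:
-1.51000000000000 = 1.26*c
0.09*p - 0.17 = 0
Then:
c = -1.20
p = 1.89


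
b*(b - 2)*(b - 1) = b^3 - 3*b^2 + 2*b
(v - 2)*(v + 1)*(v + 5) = v^3 + 4*v^2 - 7*v - 10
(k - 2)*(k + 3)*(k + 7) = k^3 + 8*k^2 + k - 42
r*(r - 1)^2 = r^3 - 2*r^2 + r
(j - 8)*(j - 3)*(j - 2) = j^3 - 13*j^2 + 46*j - 48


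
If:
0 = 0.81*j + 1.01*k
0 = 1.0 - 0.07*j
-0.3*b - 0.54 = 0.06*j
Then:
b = -4.66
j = 14.29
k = -11.46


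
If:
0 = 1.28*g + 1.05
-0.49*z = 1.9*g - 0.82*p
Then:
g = -0.82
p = 0.597560975609756*z - 1.90072408536585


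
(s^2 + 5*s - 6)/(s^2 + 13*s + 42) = (s - 1)/(s + 7)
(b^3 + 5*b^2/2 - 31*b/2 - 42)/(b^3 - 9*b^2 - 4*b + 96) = (b + 7/2)/(b - 8)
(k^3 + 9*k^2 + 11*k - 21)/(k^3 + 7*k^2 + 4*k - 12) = (k^2 + 10*k + 21)/(k^2 + 8*k + 12)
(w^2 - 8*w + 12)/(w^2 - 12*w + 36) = (w - 2)/(w - 6)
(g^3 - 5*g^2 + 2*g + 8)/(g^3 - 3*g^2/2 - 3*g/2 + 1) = 2*(g - 4)/(2*g - 1)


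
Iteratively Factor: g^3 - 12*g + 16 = (g - 2)*(g^2 + 2*g - 8) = (g - 2)^2*(g + 4)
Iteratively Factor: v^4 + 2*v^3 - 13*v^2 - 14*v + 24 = (v + 2)*(v^3 - 13*v + 12) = (v - 1)*(v + 2)*(v^2 + v - 12) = (v - 1)*(v + 2)*(v + 4)*(v - 3)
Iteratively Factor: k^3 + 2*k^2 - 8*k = (k)*(k^2 + 2*k - 8) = k*(k + 4)*(k - 2)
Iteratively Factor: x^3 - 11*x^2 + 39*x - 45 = (x - 5)*(x^2 - 6*x + 9) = (x - 5)*(x - 3)*(x - 3)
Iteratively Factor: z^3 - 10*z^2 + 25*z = (z - 5)*(z^2 - 5*z) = (z - 5)^2*(z)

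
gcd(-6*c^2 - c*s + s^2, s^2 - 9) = 1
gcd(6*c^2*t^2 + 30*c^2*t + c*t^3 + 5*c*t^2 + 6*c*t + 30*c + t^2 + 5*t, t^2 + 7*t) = 1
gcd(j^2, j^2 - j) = j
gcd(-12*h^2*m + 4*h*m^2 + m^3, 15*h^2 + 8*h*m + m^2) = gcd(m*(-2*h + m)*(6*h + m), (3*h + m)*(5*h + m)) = 1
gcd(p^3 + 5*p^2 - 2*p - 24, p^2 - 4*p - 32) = p + 4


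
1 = 1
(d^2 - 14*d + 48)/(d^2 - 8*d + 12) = (d - 8)/(d - 2)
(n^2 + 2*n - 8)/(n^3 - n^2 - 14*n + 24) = 1/(n - 3)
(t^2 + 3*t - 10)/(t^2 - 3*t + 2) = (t + 5)/(t - 1)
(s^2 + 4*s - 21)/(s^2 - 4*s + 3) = (s + 7)/(s - 1)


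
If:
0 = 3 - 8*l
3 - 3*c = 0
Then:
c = 1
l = 3/8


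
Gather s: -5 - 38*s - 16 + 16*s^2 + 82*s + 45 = 16*s^2 + 44*s + 24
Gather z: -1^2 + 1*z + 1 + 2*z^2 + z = 2*z^2 + 2*z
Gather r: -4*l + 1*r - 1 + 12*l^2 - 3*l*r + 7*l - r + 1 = 12*l^2 - 3*l*r + 3*l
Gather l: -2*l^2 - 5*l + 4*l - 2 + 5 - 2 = -2*l^2 - l + 1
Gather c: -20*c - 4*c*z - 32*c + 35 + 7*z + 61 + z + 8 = c*(-4*z - 52) + 8*z + 104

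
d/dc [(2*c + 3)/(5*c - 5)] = -1/(c - 1)^2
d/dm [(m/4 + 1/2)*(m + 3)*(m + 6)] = 3*m^2/4 + 11*m/2 + 9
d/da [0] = 0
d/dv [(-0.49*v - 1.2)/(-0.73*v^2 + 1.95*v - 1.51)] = (-0.3577*v^2 - 1.752*v + 3.0799)/(0.5329*v^4 - 2.847*v^3 + 6.0071*v^2 - 5.889*v + 2.2801)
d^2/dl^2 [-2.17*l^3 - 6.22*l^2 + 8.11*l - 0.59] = -13.02*l - 12.44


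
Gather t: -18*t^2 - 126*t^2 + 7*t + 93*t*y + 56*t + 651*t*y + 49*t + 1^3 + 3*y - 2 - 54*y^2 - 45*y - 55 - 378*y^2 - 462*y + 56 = -144*t^2 + t*(744*y + 112) - 432*y^2 - 504*y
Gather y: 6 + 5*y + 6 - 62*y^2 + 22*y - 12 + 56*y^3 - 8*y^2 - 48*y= 56*y^3 - 70*y^2 - 21*y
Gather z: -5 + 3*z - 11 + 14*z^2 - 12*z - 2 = 14*z^2 - 9*z - 18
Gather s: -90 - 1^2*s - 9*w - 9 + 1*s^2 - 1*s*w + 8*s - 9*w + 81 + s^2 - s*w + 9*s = 2*s^2 + s*(16 - 2*w) - 18*w - 18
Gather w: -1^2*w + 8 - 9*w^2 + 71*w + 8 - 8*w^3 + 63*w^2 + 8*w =-8*w^3 + 54*w^2 + 78*w + 16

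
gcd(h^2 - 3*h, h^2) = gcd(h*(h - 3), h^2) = h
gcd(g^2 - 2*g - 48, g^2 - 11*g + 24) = g - 8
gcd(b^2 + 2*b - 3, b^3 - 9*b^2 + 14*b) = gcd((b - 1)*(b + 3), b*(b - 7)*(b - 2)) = 1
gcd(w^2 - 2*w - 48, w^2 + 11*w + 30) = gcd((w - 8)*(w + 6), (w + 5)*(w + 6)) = w + 6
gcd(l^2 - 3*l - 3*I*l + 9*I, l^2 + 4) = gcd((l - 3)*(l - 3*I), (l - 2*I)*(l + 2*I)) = 1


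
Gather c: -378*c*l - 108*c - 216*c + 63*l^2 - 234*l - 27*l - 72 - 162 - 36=c*(-378*l - 324) + 63*l^2 - 261*l - 270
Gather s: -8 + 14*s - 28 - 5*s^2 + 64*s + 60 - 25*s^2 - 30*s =-30*s^2 + 48*s + 24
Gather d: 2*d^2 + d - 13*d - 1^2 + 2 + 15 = 2*d^2 - 12*d + 16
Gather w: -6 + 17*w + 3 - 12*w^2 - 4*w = -12*w^2 + 13*w - 3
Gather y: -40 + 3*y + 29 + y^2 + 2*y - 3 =y^2 + 5*y - 14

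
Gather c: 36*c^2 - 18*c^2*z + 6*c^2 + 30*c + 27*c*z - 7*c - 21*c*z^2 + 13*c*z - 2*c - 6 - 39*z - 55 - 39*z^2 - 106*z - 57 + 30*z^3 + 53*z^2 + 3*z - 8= c^2*(42 - 18*z) + c*(-21*z^2 + 40*z + 21) + 30*z^3 + 14*z^2 - 142*z - 126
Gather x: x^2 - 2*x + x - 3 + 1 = x^2 - x - 2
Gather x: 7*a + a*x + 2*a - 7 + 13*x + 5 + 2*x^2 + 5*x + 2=9*a + 2*x^2 + x*(a + 18)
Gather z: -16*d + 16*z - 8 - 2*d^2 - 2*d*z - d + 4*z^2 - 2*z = -2*d^2 - 17*d + 4*z^2 + z*(14 - 2*d) - 8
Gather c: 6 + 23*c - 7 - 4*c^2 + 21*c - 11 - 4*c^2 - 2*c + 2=-8*c^2 + 42*c - 10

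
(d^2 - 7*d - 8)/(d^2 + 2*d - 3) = (d^2 - 7*d - 8)/(d^2 + 2*d - 3)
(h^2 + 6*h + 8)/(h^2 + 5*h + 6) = (h + 4)/(h + 3)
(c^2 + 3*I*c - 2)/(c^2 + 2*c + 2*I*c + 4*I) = (c + I)/(c + 2)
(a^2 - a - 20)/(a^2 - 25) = (a + 4)/(a + 5)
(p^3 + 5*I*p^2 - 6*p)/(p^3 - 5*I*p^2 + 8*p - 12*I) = p*(p + 3*I)/(p^2 - 7*I*p - 6)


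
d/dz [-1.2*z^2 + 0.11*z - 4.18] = 0.11 - 2.4*z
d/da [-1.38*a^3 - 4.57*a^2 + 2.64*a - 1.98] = -4.14*a^2 - 9.14*a + 2.64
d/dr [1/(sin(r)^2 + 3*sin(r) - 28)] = -(2*sin(r) + 3)*cos(r)/(sin(r)^2 + 3*sin(r) - 28)^2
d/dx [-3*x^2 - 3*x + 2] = -6*x - 3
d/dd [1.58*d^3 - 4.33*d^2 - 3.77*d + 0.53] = 4.74*d^2 - 8.66*d - 3.77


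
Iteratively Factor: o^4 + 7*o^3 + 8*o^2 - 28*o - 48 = (o + 3)*(o^3 + 4*o^2 - 4*o - 16) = (o + 2)*(o + 3)*(o^2 + 2*o - 8) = (o - 2)*(o + 2)*(o + 3)*(o + 4)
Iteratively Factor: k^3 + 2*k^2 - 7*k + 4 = (k - 1)*(k^2 + 3*k - 4) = (k - 1)*(k + 4)*(k - 1)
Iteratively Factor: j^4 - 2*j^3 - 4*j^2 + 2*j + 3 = (j + 1)*(j^3 - 3*j^2 - j + 3) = (j - 1)*(j + 1)*(j^2 - 2*j - 3) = (j - 1)*(j + 1)^2*(j - 3)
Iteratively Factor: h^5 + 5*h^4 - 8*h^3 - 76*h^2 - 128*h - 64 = (h + 4)*(h^4 + h^3 - 12*h^2 - 28*h - 16) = (h + 2)*(h + 4)*(h^3 - h^2 - 10*h - 8) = (h - 4)*(h + 2)*(h + 4)*(h^2 + 3*h + 2) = (h - 4)*(h + 1)*(h + 2)*(h + 4)*(h + 2)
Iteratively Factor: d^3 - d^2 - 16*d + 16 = (d - 1)*(d^2 - 16) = (d - 1)*(d + 4)*(d - 4)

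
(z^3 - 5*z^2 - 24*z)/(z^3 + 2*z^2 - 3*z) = (z - 8)/(z - 1)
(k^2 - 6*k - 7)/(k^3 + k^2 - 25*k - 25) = (k - 7)/(k^2 - 25)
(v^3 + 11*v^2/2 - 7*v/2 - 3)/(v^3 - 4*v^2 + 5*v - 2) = (v^2 + 13*v/2 + 3)/(v^2 - 3*v + 2)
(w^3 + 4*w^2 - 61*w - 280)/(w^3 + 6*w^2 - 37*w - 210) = (w - 8)/(w - 6)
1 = 1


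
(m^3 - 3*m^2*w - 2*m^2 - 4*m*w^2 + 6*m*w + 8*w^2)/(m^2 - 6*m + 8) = (m^2 - 3*m*w - 4*w^2)/(m - 4)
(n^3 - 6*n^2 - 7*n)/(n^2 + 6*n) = (n^2 - 6*n - 7)/(n + 6)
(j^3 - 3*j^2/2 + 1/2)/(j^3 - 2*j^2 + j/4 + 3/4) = 2*(j - 1)/(2*j - 3)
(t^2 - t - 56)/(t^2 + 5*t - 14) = (t - 8)/(t - 2)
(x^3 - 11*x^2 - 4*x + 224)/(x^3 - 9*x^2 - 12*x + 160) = (x - 7)/(x - 5)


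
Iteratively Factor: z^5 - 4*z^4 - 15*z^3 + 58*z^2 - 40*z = (z - 2)*(z^4 - 2*z^3 - 19*z^2 + 20*z) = (z - 2)*(z - 1)*(z^3 - z^2 - 20*z) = z*(z - 2)*(z - 1)*(z^2 - z - 20) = z*(z - 2)*(z - 1)*(z + 4)*(z - 5)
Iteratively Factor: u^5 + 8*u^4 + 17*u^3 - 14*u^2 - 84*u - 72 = (u - 2)*(u^4 + 10*u^3 + 37*u^2 + 60*u + 36) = (u - 2)*(u + 2)*(u^3 + 8*u^2 + 21*u + 18) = (u - 2)*(u + 2)^2*(u^2 + 6*u + 9) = (u - 2)*(u + 2)^2*(u + 3)*(u + 3)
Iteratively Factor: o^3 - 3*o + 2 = (o + 2)*(o^2 - 2*o + 1) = (o - 1)*(o + 2)*(o - 1)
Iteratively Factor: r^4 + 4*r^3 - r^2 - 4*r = (r + 1)*(r^3 + 3*r^2 - 4*r) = (r + 1)*(r + 4)*(r^2 - r) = (r - 1)*(r + 1)*(r + 4)*(r)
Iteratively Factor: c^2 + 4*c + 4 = (c + 2)*(c + 2)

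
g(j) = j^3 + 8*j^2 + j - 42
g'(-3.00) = -20.00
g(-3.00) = 0.00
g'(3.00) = 76.00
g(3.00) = 60.00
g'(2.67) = 65.11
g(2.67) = 36.74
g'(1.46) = 30.75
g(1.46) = -20.38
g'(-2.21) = -19.71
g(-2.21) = -15.93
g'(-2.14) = -19.50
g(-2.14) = -17.30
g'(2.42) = 57.29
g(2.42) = 21.44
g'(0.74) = 14.48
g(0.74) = -36.47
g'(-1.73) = -17.70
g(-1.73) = -24.96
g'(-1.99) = -18.96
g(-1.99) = -20.19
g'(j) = 3*j^2 + 16*j + 1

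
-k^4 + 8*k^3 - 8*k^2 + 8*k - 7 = (k - 7)*(k + I)*(I*k + 1)*(I*k - I)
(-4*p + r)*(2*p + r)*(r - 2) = -8*p^2*r + 16*p^2 - 2*p*r^2 + 4*p*r + r^3 - 2*r^2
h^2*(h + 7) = h^3 + 7*h^2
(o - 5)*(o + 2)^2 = o^3 - o^2 - 16*o - 20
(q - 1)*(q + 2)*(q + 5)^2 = q^4 + 11*q^3 + 33*q^2 + 5*q - 50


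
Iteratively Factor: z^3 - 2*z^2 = (z)*(z^2 - 2*z) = z*(z - 2)*(z)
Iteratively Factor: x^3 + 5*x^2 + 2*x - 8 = (x + 2)*(x^2 + 3*x - 4) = (x - 1)*(x + 2)*(x + 4)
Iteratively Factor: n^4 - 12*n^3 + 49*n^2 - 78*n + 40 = (n - 1)*(n^3 - 11*n^2 + 38*n - 40) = (n - 5)*(n - 1)*(n^2 - 6*n + 8) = (n - 5)*(n - 4)*(n - 1)*(n - 2)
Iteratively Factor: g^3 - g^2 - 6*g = (g + 2)*(g^2 - 3*g) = g*(g + 2)*(g - 3)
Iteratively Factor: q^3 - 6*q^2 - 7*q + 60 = (q + 3)*(q^2 - 9*q + 20) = (q - 5)*(q + 3)*(q - 4)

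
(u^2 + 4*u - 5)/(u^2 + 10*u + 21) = (u^2 + 4*u - 5)/(u^2 + 10*u + 21)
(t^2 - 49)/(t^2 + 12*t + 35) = (t - 7)/(t + 5)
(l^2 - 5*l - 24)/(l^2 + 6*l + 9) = (l - 8)/(l + 3)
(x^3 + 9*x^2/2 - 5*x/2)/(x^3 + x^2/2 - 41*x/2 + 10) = x/(x - 4)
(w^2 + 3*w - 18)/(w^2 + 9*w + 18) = (w - 3)/(w + 3)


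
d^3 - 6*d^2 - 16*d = d*(d - 8)*(d + 2)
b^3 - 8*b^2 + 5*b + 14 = (b - 7)*(b - 2)*(b + 1)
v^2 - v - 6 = (v - 3)*(v + 2)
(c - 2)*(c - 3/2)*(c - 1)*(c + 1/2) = c^4 - 4*c^3 + 17*c^2/4 + c/4 - 3/2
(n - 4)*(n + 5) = n^2 + n - 20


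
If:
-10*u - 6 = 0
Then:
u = -3/5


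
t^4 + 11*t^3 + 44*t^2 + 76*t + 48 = (t + 2)^2*(t + 3)*(t + 4)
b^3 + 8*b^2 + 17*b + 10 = (b + 1)*(b + 2)*(b + 5)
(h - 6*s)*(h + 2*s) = h^2 - 4*h*s - 12*s^2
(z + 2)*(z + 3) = z^2 + 5*z + 6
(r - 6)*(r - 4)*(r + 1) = r^3 - 9*r^2 + 14*r + 24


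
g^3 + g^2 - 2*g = g*(g - 1)*(g + 2)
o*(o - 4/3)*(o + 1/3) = o^3 - o^2 - 4*o/9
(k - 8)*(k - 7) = k^2 - 15*k + 56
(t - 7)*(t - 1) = t^2 - 8*t + 7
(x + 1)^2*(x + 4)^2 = x^4 + 10*x^3 + 33*x^2 + 40*x + 16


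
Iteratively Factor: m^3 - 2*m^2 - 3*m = (m - 3)*(m^2 + m) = (m - 3)*(m + 1)*(m)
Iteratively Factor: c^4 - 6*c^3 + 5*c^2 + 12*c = (c + 1)*(c^3 - 7*c^2 + 12*c) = c*(c + 1)*(c^2 - 7*c + 12) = c*(c - 4)*(c + 1)*(c - 3)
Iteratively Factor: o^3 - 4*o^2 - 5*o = (o + 1)*(o^2 - 5*o) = (o - 5)*(o + 1)*(o)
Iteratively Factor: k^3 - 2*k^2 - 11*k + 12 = (k - 4)*(k^2 + 2*k - 3) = (k - 4)*(k - 1)*(k + 3)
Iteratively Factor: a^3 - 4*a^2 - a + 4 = (a - 1)*(a^2 - 3*a - 4) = (a - 4)*(a - 1)*(a + 1)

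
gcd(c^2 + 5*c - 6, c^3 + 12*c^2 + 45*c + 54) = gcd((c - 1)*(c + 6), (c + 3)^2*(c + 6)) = c + 6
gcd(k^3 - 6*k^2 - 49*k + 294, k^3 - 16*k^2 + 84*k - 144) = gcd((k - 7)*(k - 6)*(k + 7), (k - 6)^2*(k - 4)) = k - 6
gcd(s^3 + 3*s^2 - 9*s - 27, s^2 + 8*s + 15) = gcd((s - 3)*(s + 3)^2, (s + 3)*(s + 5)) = s + 3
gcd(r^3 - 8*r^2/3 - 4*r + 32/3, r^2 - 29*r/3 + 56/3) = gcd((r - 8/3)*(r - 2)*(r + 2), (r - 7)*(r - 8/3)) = r - 8/3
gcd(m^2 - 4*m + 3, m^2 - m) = m - 1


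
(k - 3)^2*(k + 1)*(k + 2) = k^4 - 3*k^3 - 7*k^2 + 15*k + 18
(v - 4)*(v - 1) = v^2 - 5*v + 4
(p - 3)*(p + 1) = p^2 - 2*p - 3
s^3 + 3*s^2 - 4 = (s - 1)*(s + 2)^2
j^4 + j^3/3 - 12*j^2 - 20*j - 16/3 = (j - 4)*(j + 1/3)*(j + 2)^2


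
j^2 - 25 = (j - 5)*(j + 5)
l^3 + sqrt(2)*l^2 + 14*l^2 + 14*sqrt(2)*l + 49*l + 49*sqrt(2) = (l + 7)^2*(l + sqrt(2))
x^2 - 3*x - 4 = (x - 4)*(x + 1)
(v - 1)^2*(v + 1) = v^3 - v^2 - v + 1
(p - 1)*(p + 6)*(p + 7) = p^3 + 12*p^2 + 29*p - 42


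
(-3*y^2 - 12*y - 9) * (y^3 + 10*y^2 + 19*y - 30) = -3*y^5 - 42*y^4 - 186*y^3 - 228*y^2 + 189*y + 270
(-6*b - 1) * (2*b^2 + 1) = -12*b^3 - 2*b^2 - 6*b - 1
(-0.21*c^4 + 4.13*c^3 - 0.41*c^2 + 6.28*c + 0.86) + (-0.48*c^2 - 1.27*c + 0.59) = -0.21*c^4 + 4.13*c^3 - 0.89*c^2 + 5.01*c + 1.45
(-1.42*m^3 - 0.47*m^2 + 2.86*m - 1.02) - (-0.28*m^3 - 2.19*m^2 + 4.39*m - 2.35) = -1.14*m^3 + 1.72*m^2 - 1.53*m + 1.33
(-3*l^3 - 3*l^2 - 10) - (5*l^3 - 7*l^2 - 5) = -8*l^3 + 4*l^2 - 5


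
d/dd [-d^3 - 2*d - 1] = -3*d^2 - 2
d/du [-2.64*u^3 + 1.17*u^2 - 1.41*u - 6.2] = -7.92*u^2 + 2.34*u - 1.41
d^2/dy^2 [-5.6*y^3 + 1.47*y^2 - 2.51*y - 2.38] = 2.94 - 33.6*y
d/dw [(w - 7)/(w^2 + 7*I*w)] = (-w^2 + 14*w + 49*I)/(w^2*(w^2 + 14*I*w - 49))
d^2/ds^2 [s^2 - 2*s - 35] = 2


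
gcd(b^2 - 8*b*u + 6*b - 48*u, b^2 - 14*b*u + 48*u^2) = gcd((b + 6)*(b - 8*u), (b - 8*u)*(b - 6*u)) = -b + 8*u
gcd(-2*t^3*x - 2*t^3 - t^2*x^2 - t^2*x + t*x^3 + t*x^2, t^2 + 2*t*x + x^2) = t + x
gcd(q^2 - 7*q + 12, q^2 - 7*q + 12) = q^2 - 7*q + 12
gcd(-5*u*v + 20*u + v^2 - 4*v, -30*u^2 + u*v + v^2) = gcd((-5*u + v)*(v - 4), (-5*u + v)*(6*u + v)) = 5*u - v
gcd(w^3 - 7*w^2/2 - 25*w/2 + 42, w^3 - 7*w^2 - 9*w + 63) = w - 3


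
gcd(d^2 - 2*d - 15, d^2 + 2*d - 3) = d + 3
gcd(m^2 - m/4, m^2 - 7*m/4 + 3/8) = m - 1/4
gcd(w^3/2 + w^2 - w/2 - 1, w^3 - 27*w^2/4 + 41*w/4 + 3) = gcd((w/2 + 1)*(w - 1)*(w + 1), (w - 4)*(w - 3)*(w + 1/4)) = 1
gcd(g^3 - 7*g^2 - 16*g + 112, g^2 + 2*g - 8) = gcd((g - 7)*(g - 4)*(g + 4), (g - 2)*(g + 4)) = g + 4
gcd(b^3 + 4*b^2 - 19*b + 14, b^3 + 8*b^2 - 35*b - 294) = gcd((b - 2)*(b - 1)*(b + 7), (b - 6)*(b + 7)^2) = b + 7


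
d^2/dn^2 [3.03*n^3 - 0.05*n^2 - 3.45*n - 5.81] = 18.18*n - 0.1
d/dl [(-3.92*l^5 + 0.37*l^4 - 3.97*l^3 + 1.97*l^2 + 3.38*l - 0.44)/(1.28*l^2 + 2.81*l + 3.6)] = (-15.0528*l^6 - 43.1136*l^5 - 72.5225*l^4 - 16.9834*l^3 - 41.6667*l^2 + 15.3104*l + 13.4044)/(1.6384*l^4 + 7.1936*l^3 + 17.1121*l^2 + 20.232*l + 12.96)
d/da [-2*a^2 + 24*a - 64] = 24 - 4*a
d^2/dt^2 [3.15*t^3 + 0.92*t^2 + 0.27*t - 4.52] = 18.9*t + 1.84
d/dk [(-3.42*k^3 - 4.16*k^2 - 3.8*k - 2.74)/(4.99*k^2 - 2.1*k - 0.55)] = (-17.0658*k^4 + 14.364*k^3 + 33.341*k^2 + 31.9212*k - 3.664)/(24.9001*k^4 - 20.958*k^3 - 1.079*k^2 + 2.31*k + 0.3025)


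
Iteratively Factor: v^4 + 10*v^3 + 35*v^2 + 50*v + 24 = (v + 4)*(v^3 + 6*v^2 + 11*v + 6) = (v + 2)*(v + 4)*(v^2 + 4*v + 3) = (v + 1)*(v + 2)*(v + 4)*(v + 3)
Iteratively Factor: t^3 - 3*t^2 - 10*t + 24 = (t - 4)*(t^2 + t - 6) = (t - 4)*(t + 3)*(t - 2)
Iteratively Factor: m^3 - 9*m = (m + 3)*(m^2 - 3*m) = (m - 3)*(m + 3)*(m)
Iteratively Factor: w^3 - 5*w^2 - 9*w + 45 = (w - 5)*(w^2 - 9) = (w - 5)*(w + 3)*(w - 3)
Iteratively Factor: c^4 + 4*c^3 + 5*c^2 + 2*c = (c + 1)*(c^3 + 3*c^2 + 2*c) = (c + 1)^2*(c^2 + 2*c) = (c + 1)^2*(c + 2)*(c)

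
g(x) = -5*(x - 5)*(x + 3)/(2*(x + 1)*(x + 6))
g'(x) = 5*(x - 5)*(x + 3)/(2*(x + 1)*(x + 6)^2) - 5*(x - 5)/(2*(x + 1)*(x + 6)) + 5*(x - 5)*(x + 3)/(2*(x + 1)^2*(x + 6)) - 5*(x + 3)/(2*(x + 1)*(x + 6)) = 15*(-3*x^2 - 14*x - 31)/(2*(x^4 + 14*x^3 + 61*x^2 + 84*x + 36))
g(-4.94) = 11.54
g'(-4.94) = -15.07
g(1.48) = 2.13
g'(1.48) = -1.27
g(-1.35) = -16.09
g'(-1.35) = -49.74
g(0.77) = 3.33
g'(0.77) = -2.28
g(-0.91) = 67.41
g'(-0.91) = -741.38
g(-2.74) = -0.89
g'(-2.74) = -3.53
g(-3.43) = 1.45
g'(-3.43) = -3.51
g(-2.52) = -1.71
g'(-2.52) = -3.96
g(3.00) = 0.83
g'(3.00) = -0.58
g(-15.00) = -4.76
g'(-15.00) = -0.23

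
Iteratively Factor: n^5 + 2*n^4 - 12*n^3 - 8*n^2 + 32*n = (n - 2)*(n^4 + 4*n^3 - 4*n^2 - 16*n) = (n - 2)*(n + 2)*(n^3 + 2*n^2 - 8*n) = n*(n - 2)*(n + 2)*(n^2 + 2*n - 8) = n*(n - 2)^2*(n + 2)*(n + 4)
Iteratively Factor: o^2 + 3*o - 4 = (o - 1)*(o + 4)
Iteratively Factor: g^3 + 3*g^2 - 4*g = (g + 4)*(g^2 - g) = g*(g + 4)*(g - 1)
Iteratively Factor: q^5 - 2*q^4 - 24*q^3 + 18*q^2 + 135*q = (q + 3)*(q^4 - 5*q^3 - 9*q^2 + 45*q) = (q - 5)*(q + 3)*(q^3 - 9*q) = (q - 5)*(q + 3)^2*(q^2 - 3*q) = q*(q - 5)*(q + 3)^2*(q - 3)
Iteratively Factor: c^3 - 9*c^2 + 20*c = (c - 4)*(c^2 - 5*c) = c*(c - 4)*(c - 5)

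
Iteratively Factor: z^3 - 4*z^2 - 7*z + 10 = (z - 1)*(z^2 - 3*z - 10) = (z - 1)*(z + 2)*(z - 5)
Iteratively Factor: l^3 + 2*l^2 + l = (l + 1)*(l^2 + l) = l*(l + 1)*(l + 1)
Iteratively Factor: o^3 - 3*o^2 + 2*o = (o)*(o^2 - 3*o + 2) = o*(o - 1)*(o - 2)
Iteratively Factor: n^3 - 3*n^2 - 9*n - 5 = (n - 5)*(n^2 + 2*n + 1) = (n - 5)*(n + 1)*(n + 1)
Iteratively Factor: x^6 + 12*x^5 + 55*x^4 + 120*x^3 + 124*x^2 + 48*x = (x + 2)*(x^5 + 10*x^4 + 35*x^3 + 50*x^2 + 24*x) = (x + 1)*(x + 2)*(x^4 + 9*x^3 + 26*x^2 + 24*x) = (x + 1)*(x + 2)*(x + 3)*(x^3 + 6*x^2 + 8*x) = (x + 1)*(x + 2)*(x + 3)*(x + 4)*(x^2 + 2*x) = x*(x + 1)*(x + 2)*(x + 3)*(x + 4)*(x + 2)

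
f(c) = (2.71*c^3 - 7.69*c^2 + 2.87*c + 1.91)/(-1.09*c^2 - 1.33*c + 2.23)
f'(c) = (2.18*c + 1.33)*(2.71*c^3 - 7.69*c^2 + 2.87*c + 1.91)/(-1.09*c^2 - 1.33*c + 2.23)^2 + (8.13*c^2 - 15.38*c + 2.87)/(-1.09*c^2 - 1.33*c + 2.23)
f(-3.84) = 31.59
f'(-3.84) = 4.65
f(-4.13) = 30.55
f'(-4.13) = 2.70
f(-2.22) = 380.29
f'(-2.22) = 6641.46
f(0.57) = 1.39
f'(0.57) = 0.28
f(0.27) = 1.22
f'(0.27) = 0.92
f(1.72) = 0.64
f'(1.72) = -1.14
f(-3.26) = 36.48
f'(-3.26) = 14.21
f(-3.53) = 33.53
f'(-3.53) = 8.26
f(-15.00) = 48.94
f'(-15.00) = -2.36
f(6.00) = -7.28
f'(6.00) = -2.19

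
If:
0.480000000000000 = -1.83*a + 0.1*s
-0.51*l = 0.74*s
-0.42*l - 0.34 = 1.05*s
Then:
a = -0.30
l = 1.12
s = -0.77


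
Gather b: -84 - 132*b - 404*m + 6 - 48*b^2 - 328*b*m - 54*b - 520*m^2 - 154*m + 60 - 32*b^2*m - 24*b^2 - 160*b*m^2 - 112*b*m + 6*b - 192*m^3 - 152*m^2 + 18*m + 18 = b^2*(-32*m - 72) + b*(-160*m^2 - 440*m - 180) - 192*m^3 - 672*m^2 - 540*m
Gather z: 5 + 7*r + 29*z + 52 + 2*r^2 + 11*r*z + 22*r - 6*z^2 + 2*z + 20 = 2*r^2 + 29*r - 6*z^2 + z*(11*r + 31) + 77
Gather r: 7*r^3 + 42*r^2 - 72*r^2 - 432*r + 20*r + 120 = 7*r^3 - 30*r^2 - 412*r + 120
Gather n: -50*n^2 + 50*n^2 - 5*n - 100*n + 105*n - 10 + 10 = 0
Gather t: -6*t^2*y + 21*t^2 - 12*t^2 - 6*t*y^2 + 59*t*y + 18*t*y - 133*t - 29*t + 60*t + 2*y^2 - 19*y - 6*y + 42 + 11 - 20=t^2*(9 - 6*y) + t*(-6*y^2 + 77*y - 102) + 2*y^2 - 25*y + 33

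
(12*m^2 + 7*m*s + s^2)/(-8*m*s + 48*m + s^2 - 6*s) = (12*m^2 + 7*m*s + s^2)/(-8*m*s + 48*m + s^2 - 6*s)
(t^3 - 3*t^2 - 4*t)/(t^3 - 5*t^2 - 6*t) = (t - 4)/(t - 6)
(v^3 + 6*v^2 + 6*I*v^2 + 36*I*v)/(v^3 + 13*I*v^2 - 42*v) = (v + 6)/(v + 7*I)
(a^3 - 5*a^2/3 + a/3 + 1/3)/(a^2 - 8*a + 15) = (3*a^3 - 5*a^2 + a + 1)/(3*(a^2 - 8*a + 15))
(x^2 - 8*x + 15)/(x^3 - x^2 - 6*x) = (x - 5)/(x*(x + 2))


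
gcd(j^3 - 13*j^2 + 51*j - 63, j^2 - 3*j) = j - 3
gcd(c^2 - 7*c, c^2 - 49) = c - 7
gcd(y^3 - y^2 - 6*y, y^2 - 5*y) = y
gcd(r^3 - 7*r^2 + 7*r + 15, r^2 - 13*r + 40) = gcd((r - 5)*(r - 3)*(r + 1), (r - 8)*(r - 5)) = r - 5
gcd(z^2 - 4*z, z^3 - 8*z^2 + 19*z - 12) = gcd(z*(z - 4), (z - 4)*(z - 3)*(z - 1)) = z - 4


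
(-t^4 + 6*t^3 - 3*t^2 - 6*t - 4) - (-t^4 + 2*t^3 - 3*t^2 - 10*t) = 4*t^3 + 4*t - 4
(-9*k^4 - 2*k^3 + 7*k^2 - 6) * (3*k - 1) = -27*k^5 + 3*k^4 + 23*k^3 - 7*k^2 - 18*k + 6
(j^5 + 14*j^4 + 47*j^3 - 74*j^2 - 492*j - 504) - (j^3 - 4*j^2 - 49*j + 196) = j^5 + 14*j^4 + 46*j^3 - 70*j^2 - 443*j - 700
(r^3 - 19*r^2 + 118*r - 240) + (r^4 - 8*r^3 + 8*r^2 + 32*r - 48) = r^4 - 7*r^3 - 11*r^2 + 150*r - 288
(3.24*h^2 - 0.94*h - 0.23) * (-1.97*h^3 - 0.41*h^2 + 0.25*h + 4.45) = -6.3828*h^5 + 0.5234*h^4 + 1.6485*h^3 + 14.2773*h^2 - 4.2405*h - 1.0235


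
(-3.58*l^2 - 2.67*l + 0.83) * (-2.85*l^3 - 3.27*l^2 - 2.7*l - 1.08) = 10.203*l^5 + 19.3161*l^4 + 16.0314*l^3 + 8.3613*l^2 + 0.6426*l - 0.8964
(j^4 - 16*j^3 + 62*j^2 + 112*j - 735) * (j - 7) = j^5 - 23*j^4 + 174*j^3 - 322*j^2 - 1519*j + 5145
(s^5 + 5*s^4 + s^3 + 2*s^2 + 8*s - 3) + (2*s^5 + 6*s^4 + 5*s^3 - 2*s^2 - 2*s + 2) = 3*s^5 + 11*s^4 + 6*s^3 + 6*s - 1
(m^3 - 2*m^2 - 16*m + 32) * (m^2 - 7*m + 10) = m^5 - 9*m^4 + 8*m^3 + 124*m^2 - 384*m + 320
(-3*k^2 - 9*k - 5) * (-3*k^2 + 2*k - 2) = 9*k^4 + 21*k^3 + 3*k^2 + 8*k + 10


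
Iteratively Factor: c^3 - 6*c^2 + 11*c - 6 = (c - 1)*(c^2 - 5*c + 6) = (c - 3)*(c - 1)*(c - 2)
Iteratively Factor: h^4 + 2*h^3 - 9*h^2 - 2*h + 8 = (h - 1)*(h^3 + 3*h^2 - 6*h - 8) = (h - 2)*(h - 1)*(h^2 + 5*h + 4) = (h - 2)*(h - 1)*(h + 4)*(h + 1)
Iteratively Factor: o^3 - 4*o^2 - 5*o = (o)*(o^2 - 4*o - 5) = o*(o - 5)*(o + 1)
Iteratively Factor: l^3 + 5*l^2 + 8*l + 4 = (l + 2)*(l^2 + 3*l + 2) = (l + 1)*(l + 2)*(l + 2)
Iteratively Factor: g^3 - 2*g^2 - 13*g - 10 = (g + 1)*(g^2 - 3*g - 10) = (g - 5)*(g + 1)*(g + 2)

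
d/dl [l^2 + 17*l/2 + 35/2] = 2*l + 17/2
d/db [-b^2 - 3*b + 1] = -2*b - 3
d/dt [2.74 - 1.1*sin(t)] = -1.1*cos(t)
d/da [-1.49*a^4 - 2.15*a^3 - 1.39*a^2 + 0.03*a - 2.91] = -5.96*a^3 - 6.45*a^2 - 2.78*a + 0.03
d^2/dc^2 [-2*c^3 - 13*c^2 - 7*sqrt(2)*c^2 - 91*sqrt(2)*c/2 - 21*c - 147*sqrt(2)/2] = -12*c - 26 - 14*sqrt(2)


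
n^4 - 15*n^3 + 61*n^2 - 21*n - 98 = (n - 7)^2*(n - 2)*(n + 1)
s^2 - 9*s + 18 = (s - 6)*(s - 3)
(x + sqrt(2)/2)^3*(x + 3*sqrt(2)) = x^4 + 9*sqrt(2)*x^3/2 + 21*x^2/2 + 19*sqrt(2)*x/4 + 3/2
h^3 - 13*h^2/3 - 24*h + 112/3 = (h - 7)*(h - 4/3)*(h + 4)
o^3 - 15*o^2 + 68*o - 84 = (o - 7)*(o - 6)*(o - 2)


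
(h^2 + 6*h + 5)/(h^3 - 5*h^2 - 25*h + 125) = (h + 1)/(h^2 - 10*h + 25)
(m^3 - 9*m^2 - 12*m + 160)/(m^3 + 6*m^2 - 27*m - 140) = (m - 8)/(m + 7)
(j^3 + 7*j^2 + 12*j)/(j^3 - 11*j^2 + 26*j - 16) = j*(j^2 + 7*j + 12)/(j^3 - 11*j^2 + 26*j - 16)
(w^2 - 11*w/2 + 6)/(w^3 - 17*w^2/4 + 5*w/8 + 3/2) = 4*(2*w - 3)/(8*w^2 - 2*w - 3)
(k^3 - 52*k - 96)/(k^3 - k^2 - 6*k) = (k^2 - 2*k - 48)/(k*(k - 3))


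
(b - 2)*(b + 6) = b^2 + 4*b - 12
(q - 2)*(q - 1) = q^2 - 3*q + 2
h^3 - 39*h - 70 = (h - 7)*(h + 2)*(h + 5)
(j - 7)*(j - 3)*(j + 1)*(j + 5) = j^4 - 4*j^3 - 34*j^2 + 76*j + 105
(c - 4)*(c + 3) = c^2 - c - 12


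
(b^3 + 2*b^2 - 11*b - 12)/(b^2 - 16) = (b^2 - 2*b - 3)/(b - 4)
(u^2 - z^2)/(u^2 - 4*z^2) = (u^2 - z^2)/(u^2 - 4*z^2)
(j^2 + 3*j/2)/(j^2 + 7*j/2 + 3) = j/(j + 2)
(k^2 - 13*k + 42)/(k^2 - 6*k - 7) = (k - 6)/(k + 1)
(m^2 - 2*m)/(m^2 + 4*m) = (m - 2)/(m + 4)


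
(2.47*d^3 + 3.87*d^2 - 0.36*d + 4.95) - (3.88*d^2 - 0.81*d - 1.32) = 2.47*d^3 - 0.00999999999999979*d^2 + 0.45*d + 6.27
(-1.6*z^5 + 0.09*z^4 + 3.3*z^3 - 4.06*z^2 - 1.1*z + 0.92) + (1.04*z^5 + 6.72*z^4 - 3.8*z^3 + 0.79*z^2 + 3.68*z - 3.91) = -0.56*z^5 + 6.81*z^4 - 0.5*z^3 - 3.27*z^2 + 2.58*z - 2.99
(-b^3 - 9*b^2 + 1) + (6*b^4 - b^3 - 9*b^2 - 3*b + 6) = 6*b^4 - 2*b^3 - 18*b^2 - 3*b + 7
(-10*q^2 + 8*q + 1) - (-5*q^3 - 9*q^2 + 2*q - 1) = 5*q^3 - q^2 + 6*q + 2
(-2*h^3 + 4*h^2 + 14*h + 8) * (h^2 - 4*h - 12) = -2*h^5 + 12*h^4 + 22*h^3 - 96*h^2 - 200*h - 96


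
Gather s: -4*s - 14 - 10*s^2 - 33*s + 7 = -10*s^2 - 37*s - 7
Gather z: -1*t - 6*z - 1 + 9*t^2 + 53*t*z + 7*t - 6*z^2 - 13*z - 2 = 9*t^2 + 6*t - 6*z^2 + z*(53*t - 19) - 3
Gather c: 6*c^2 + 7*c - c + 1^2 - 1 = 6*c^2 + 6*c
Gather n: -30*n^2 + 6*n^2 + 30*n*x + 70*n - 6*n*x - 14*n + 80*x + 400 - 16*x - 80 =-24*n^2 + n*(24*x + 56) + 64*x + 320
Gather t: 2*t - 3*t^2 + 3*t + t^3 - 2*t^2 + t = t^3 - 5*t^2 + 6*t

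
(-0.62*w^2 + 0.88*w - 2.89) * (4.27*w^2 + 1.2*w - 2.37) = -2.6474*w^4 + 3.0136*w^3 - 9.8149*w^2 - 5.5536*w + 6.8493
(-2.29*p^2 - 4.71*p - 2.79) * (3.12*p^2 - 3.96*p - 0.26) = -7.1448*p^4 - 5.6268*p^3 + 10.5422*p^2 + 12.273*p + 0.7254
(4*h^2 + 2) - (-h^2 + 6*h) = 5*h^2 - 6*h + 2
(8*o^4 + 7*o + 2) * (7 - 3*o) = -24*o^5 + 56*o^4 - 21*o^2 + 43*o + 14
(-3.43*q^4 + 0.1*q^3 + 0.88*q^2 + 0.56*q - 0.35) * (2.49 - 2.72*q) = 9.3296*q^5 - 8.8127*q^4 - 2.1446*q^3 + 0.668*q^2 + 2.3464*q - 0.8715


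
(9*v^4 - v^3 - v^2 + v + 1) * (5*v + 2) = 45*v^5 + 13*v^4 - 7*v^3 + 3*v^2 + 7*v + 2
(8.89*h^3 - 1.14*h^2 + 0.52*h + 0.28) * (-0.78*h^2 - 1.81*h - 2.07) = -6.9342*h^5 - 15.2017*h^4 - 16.7445*h^3 + 1.2002*h^2 - 1.5832*h - 0.5796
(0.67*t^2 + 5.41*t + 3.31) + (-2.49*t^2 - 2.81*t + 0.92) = -1.82*t^2 + 2.6*t + 4.23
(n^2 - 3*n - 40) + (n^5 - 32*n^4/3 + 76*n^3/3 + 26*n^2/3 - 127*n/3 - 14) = n^5 - 32*n^4/3 + 76*n^3/3 + 29*n^2/3 - 136*n/3 - 54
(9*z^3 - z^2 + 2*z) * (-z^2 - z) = -9*z^5 - 8*z^4 - z^3 - 2*z^2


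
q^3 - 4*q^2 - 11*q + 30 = (q - 5)*(q - 2)*(q + 3)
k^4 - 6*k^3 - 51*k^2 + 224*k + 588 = (k - 7)^2*(k + 2)*(k + 6)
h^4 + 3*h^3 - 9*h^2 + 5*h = h*(h - 1)^2*(h + 5)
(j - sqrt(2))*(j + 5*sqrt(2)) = j^2 + 4*sqrt(2)*j - 10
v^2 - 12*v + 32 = (v - 8)*(v - 4)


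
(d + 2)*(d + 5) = d^2 + 7*d + 10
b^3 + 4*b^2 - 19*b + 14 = (b - 2)*(b - 1)*(b + 7)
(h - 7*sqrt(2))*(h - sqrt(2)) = h^2 - 8*sqrt(2)*h + 14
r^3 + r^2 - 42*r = r*(r - 6)*(r + 7)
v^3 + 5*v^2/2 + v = v*(v + 1/2)*(v + 2)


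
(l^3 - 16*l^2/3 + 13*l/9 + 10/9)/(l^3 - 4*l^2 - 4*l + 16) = (9*l^3 - 48*l^2 + 13*l + 10)/(9*(l^3 - 4*l^2 - 4*l + 16))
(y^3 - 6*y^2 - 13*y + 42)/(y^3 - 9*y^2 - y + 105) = (y - 2)/(y - 5)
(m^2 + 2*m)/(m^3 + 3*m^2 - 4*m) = (m + 2)/(m^2 + 3*m - 4)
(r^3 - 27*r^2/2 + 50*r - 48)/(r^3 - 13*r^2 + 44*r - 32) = (r - 3/2)/(r - 1)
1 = 1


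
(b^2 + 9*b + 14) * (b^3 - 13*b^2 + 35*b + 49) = b^5 - 4*b^4 - 68*b^3 + 182*b^2 + 931*b + 686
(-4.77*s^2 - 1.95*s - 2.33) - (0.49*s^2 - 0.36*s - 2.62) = -5.26*s^2 - 1.59*s + 0.29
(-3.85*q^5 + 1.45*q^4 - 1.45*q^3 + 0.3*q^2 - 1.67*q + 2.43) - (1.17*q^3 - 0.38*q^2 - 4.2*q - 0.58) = -3.85*q^5 + 1.45*q^4 - 2.62*q^3 + 0.68*q^2 + 2.53*q + 3.01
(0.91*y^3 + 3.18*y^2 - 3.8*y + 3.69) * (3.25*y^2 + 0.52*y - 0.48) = 2.9575*y^5 + 10.8082*y^4 - 11.1332*y^3 + 8.4901*y^2 + 3.7428*y - 1.7712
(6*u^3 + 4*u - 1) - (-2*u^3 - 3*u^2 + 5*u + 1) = 8*u^3 + 3*u^2 - u - 2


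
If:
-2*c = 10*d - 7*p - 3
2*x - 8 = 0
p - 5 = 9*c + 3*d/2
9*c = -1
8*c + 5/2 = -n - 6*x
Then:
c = -1/9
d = -562/9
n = -461/18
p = -269/3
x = 4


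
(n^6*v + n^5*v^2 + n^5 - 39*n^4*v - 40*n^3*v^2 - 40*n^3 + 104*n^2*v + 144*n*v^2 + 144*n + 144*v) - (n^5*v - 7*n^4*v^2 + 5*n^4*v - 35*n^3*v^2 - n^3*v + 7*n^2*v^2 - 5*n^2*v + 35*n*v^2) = n^6*v + n^5*v^2 - n^5*v + n^5 + 7*n^4*v^2 - 44*n^4*v - 5*n^3*v^2 + n^3*v - 40*n^3 - 7*n^2*v^2 + 109*n^2*v + 109*n*v^2 + 144*n + 144*v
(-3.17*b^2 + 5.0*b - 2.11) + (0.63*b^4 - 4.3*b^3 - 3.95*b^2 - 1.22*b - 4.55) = 0.63*b^4 - 4.3*b^3 - 7.12*b^2 + 3.78*b - 6.66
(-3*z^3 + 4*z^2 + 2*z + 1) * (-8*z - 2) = 24*z^4 - 26*z^3 - 24*z^2 - 12*z - 2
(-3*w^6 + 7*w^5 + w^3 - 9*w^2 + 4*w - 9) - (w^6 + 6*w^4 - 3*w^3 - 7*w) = -4*w^6 + 7*w^5 - 6*w^4 + 4*w^3 - 9*w^2 + 11*w - 9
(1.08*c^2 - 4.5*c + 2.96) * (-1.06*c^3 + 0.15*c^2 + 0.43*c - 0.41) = -1.1448*c^5 + 4.932*c^4 - 3.3482*c^3 - 1.9338*c^2 + 3.1178*c - 1.2136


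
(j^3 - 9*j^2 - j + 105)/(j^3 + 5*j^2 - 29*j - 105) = (j - 7)/(j + 7)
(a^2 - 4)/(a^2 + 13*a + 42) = (a^2 - 4)/(a^2 + 13*a + 42)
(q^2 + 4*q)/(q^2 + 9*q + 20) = q/(q + 5)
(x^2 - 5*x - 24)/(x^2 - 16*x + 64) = (x + 3)/(x - 8)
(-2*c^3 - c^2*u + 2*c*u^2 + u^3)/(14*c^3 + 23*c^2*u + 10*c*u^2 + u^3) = (-c + u)/(7*c + u)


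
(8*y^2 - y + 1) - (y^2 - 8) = 7*y^2 - y + 9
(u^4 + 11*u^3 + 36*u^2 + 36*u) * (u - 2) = u^5 + 9*u^4 + 14*u^3 - 36*u^2 - 72*u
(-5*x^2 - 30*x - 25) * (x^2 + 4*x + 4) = -5*x^4 - 50*x^3 - 165*x^2 - 220*x - 100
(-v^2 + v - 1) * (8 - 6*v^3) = 6*v^5 - 6*v^4 + 6*v^3 - 8*v^2 + 8*v - 8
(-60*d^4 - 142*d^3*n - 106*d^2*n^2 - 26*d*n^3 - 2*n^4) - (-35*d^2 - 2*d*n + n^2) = -60*d^4 - 142*d^3*n - 106*d^2*n^2 + 35*d^2 - 26*d*n^3 + 2*d*n - 2*n^4 - n^2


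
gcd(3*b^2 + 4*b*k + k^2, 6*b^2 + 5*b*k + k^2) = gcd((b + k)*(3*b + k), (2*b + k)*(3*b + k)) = 3*b + k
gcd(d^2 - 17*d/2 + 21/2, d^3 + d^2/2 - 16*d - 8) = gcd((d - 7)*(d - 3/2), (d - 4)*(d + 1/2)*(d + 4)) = 1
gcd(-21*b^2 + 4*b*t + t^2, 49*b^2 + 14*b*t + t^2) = 7*b + t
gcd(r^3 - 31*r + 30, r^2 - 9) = 1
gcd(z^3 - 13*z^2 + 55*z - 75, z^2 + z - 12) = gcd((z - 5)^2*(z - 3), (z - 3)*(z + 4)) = z - 3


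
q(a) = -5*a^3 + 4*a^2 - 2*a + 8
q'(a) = -15*a^2 + 8*a - 2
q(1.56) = -4.37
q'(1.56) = -26.02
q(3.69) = -196.13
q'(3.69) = -176.72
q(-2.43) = 108.22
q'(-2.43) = -110.01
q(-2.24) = 88.75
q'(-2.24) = -95.18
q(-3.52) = 282.67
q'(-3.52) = -216.02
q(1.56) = -4.37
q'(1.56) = -26.02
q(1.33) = 0.65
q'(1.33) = -17.89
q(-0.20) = 8.60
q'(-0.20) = -4.20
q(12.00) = -8080.00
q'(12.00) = -2066.00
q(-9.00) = 3995.00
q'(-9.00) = -1289.00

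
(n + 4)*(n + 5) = n^2 + 9*n + 20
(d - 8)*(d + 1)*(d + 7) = d^3 - 57*d - 56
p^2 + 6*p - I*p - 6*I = (p + 6)*(p - I)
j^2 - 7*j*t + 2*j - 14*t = (j + 2)*(j - 7*t)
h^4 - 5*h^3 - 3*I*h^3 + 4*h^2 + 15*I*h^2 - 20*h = h*(h - 5)*(h - 4*I)*(h + I)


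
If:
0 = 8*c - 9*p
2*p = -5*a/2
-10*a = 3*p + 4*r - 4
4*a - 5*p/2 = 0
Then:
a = 0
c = 0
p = 0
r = 1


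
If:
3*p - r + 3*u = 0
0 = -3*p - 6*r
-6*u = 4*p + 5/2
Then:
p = 5/6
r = -5/12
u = -35/36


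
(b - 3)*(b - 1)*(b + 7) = b^3 + 3*b^2 - 25*b + 21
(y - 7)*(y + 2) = y^2 - 5*y - 14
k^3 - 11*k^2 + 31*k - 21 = (k - 7)*(k - 3)*(k - 1)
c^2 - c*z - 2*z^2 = (c - 2*z)*(c + z)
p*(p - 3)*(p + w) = p^3 + p^2*w - 3*p^2 - 3*p*w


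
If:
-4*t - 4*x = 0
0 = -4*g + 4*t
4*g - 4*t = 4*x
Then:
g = 0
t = 0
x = 0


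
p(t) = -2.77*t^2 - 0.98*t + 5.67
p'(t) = -5.54*t - 0.98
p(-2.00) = -3.45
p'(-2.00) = 10.10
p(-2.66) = -11.32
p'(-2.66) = 13.76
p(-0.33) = 5.69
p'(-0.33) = 0.85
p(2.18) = -9.63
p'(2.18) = -13.06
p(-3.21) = -19.73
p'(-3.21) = 16.80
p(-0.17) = 5.76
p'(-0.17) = -0.04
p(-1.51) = 0.83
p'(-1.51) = 7.39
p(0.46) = 4.63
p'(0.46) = -3.53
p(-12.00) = -381.45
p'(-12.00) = 65.50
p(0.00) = 5.67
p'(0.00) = -0.98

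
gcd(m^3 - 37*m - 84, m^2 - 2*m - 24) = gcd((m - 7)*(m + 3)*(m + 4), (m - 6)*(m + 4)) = m + 4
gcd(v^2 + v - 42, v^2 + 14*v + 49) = v + 7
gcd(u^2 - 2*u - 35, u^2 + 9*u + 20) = u + 5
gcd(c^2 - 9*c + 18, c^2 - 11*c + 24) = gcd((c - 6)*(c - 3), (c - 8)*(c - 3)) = c - 3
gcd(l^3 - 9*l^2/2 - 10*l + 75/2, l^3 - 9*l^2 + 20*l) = l - 5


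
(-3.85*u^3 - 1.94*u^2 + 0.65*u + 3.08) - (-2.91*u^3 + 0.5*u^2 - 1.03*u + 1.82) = -0.94*u^3 - 2.44*u^2 + 1.68*u + 1.26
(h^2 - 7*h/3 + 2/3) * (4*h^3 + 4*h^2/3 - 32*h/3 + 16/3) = 4*h^5 - 8*h^4 - 100*h^3/9 + 280*h^2/9 - 176*h/9 + 32/9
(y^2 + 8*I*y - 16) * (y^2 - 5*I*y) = y^4 + 3*I*y^3 + 24*y^2 + 80*I*y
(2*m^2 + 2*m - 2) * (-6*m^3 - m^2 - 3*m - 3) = -12*m^5 - 14*m^4 + 4*m^3 - 10*m^2 + 6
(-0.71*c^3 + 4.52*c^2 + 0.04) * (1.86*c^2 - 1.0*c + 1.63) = -1.3206*c^5 + 9.1172*c^4 - 5.6773*c^3 + 7.442*c^2 - 0.04*c + 0.0652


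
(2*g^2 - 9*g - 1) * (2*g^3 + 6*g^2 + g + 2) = 4*g^5 - 6*g^4 - 54*g^3 - 11*g^2 - 19*g - 2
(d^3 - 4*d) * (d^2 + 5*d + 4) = d^5 + 5*d^4 - 20*d^2 - 16*d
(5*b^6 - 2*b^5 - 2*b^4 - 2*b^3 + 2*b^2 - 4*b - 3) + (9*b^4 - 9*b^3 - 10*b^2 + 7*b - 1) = 5*b^6 - 2*b^5 + 7*b^4 - 11*b^3 - 8*b^2 + 3*b - 4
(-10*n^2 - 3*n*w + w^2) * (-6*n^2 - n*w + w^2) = 60*n^4 + 28*n^3*w - 13*n^2*w^2 - 4*n*w^3 + w^4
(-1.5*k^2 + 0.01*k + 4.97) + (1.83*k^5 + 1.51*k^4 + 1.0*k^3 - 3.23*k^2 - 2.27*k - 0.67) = 1.83*k^5 + 1.51*k^4 + 1.0*k^3 - 4.73*k^2 - 2.26*k + 4.3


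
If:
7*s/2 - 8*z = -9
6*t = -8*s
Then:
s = 16*z/7 - 18/7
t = 24/7 - 64*z/21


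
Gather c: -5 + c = c - 5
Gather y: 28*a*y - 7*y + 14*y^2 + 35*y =14*y^2 + y*(28*a + 28)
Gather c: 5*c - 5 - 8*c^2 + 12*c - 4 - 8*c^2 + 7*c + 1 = -16*c^2 + 24*c - 8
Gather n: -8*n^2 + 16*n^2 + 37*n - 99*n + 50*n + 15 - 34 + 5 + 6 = 8*n^2 - 12*n - 8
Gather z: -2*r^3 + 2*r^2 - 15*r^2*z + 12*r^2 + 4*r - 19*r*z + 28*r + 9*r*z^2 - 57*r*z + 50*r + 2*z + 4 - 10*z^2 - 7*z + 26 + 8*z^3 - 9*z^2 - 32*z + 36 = -2*r^3 + 14*r^2 + 82*r + 8*z^3 + z^2*(9*r - 19) + z*(-15*r^2 - 76*r - 37) + 66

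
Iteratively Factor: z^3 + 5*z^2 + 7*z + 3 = (z + 1)*(z^2 + 4*z + 3) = (z + 1)*(z + 3)*(z + 1)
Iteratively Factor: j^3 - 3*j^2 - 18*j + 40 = (j + 4)*(j^2 - 7*j + 10) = (j - 5)*(j + 4)*(j - 2)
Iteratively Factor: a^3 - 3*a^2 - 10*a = (a + 2)*(a^2 - 5*a) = (a - 5)*(a + 2)*(a)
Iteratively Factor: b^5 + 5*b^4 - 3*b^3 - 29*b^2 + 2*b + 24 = (b - 1)*(b^4 + 6*b^3 + 3*b^2 - 26*b - 24) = (b - 2)*(b - 1)*(b^3 + 8*b^2 + 19*b + 12) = (b - 2)*(b - 1)*(b + 4)*(b^2 + 4*b + 3) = (b - 2)*(b - 1)*(b + 1)*(b + 4)*(b + 3)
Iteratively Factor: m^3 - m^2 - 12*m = (m)*(m^2 - m - 12) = m*(m + 3)*(m - 4)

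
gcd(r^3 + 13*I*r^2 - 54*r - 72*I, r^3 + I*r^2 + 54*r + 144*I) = r^2 + 9*I*r - 18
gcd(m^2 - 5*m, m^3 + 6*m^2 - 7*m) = m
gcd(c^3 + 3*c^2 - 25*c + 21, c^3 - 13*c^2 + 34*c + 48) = 1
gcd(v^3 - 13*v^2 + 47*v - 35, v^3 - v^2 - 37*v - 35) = v - 7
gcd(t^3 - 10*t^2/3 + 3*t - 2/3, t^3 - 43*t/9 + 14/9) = t^2 - 7*t/3 + 2/3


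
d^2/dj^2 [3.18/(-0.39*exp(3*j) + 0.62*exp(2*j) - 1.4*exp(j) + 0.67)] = (-3.18*(1.17*exp(2*j) - 1.24*exp(j) + 1.4)*(2.34*exp(2*j) - 2.48*exp(j) + 2.8)*exp(j) + (11.1618*exp(2*j) - 7.8864*exp(j) + 4.452)*(0.39*exp(3*j) - 0.62*exp(2*j) + 1.4*exp(j) - 0.67))*exp(j)/(0.39*exp(3*j) - 0.62*exp(2*j) + 1.4*exp(j) - 0.67)^3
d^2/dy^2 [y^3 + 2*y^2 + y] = 6*y + 4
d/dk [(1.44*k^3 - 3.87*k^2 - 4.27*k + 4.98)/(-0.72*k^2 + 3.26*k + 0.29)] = (-1.0368*k^4 + 9.3888*k^3 - 14.4378*k^2 + 4.9266*k - 17.4731)/(0.5184*k^4 - 4.6944*k^3 + 10.21*k^2 + 1.8908*k + 0.0841)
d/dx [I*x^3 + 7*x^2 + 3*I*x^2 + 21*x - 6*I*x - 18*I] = 3*I*x^2 + x*(14 + 6*I) + 21 - 6*I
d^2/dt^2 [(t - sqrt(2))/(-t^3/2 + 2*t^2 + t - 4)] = 4*((-t + sqrt(2))*(-3*t^2 + 8*t + 2)^2 + (3*t^2 - 8*t + (t - sqrt(2))*(3*t - 4) - 2)*(t^3 - 4*t^2 - 2*t + 8))/(t^3 - 4*t^2 - 2*t + 8)^3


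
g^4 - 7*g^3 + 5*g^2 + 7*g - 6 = (g - 6)*(g - 1)^2*(g + 1)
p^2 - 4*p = p*(p - 4)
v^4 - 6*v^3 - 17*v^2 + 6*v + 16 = (v - 8)*(v - 1)*(v + 1)*(v + 2)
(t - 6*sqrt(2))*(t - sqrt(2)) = t^2 - 7*sqrt(2)*t + 12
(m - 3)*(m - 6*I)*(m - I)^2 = m^4 - 3*m^3 - 8*I*m^3 - 13*m^2 + 24*I*m^2 + 39*m + 6*I*m - 18*I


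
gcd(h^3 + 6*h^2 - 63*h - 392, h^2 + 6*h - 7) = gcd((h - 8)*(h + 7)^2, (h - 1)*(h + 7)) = h + 7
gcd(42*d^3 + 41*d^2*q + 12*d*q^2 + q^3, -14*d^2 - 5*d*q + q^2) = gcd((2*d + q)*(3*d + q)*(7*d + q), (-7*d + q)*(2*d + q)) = 2*d + q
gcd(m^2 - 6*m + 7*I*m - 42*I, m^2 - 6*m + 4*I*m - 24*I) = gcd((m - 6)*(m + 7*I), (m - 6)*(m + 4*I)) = m - 6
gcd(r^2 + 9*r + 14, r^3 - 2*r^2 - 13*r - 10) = r + 2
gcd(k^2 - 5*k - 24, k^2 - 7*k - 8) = k - 8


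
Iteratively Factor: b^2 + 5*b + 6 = (b + 3)*(b + 2)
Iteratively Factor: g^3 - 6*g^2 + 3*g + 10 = (g - 5)*(g^2 - g - 2) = (g - 5)*(g - 2)*(g + 1)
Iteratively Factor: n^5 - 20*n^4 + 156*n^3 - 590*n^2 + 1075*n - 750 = (n - 5)*(n^4 - 15*n^3 + 81*n^2 - 185*n + 150) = (n - 5)*(n - 2)*(n^3 - 13*n^2 + 55*n - 75) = (n - 5)^2*(n - 2)*(n^2 - 8*n + 15) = (n - 5)^2*(n - 3)*(n - 2)*(n - 5)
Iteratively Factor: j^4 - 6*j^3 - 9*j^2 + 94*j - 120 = (j - 5)*(j^3 - j^2 - 14*j + 24) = (j - 5)*(j - 3)*(j^2 + 2*j - 8) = (j - 5)*(j - 3)*(j - 2)*(j + 4)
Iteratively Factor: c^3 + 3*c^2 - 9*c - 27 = (c + 3)*(c^2 - 9) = (c + 3)^2*(c - 3)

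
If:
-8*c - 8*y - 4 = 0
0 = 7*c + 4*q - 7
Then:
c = -y - 1/2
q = 7*y/4 + 21/8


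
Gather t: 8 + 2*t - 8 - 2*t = 0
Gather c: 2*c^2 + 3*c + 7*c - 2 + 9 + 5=2*c^2 + 10*c + 12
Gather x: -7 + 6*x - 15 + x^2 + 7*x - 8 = x^2 + 13*x - 30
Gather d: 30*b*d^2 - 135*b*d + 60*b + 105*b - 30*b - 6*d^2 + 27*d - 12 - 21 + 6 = 135*b + d^2*(30*b - 6) + d*(27 - 135*b) - 27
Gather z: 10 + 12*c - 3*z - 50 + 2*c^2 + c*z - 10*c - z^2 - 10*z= 2*c^2 + 2*c - z^2 + z*(c - 13) - 40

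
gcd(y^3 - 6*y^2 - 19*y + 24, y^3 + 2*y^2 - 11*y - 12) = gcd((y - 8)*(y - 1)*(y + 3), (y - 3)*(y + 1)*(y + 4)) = 1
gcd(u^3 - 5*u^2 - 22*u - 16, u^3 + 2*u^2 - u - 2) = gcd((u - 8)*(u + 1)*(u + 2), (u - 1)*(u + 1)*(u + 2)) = u^2 + 3*u + 2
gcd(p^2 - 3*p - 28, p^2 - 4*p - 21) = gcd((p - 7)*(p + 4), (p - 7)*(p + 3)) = p - 7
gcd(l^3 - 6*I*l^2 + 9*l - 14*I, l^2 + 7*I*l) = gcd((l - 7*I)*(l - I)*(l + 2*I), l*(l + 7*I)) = 1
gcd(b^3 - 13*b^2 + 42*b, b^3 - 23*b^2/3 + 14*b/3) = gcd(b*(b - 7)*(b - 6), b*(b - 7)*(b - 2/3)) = b^2 - 7*b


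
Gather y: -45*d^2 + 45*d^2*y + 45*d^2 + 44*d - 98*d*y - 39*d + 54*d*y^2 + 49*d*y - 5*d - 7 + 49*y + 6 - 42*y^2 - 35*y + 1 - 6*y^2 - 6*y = y^2*(54*d - 48) + y*(45*d^2 - 49*d + 8)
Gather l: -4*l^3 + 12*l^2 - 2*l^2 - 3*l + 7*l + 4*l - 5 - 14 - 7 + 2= -4*l^3 + 10*l^2 + 8*l - 24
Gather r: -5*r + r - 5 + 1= -4*r - 4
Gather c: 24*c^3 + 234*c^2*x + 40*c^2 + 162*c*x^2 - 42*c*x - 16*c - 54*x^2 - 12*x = 24*c^3 + c^2*(234*x + 40) + c*(162*x^2 - 42*x - 16) - 54*x^2 - 12*x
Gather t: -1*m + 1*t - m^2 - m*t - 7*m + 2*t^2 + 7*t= -m^2 - 8*m + 2*t^2 + t*(8 - m)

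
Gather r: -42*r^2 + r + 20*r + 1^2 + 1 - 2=-42*r^2 + 21*r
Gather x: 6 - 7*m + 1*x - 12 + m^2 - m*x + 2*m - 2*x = m^2 - 5*m + x*(-m - 1) - 6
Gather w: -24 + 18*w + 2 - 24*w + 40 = 18 - 6*w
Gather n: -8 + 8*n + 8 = 8*n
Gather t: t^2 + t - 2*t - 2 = t^2 - t - 2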